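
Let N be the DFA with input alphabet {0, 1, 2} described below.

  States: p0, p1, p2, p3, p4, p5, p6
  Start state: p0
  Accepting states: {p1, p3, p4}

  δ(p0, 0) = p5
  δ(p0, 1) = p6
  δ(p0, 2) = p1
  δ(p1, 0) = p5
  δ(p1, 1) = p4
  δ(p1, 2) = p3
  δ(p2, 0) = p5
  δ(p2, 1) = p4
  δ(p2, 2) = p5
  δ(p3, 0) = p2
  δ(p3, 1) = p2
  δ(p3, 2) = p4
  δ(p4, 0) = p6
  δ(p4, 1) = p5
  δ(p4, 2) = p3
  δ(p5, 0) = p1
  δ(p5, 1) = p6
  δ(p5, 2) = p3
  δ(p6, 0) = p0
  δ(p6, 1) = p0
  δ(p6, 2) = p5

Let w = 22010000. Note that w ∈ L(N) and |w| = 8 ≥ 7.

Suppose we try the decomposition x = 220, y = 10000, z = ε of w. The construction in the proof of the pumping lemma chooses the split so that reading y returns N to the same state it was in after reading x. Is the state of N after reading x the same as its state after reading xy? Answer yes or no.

no

State sequence: p0 -2-> p1 -2-> p3 -0-> p2 -1-> p4 -0-> p6 -0-> p0 -0-> p5 -0-> p1

After x (step 3): p2. After xy (step 8): p1.
They differ (p2 ≠ p1), so y is not a cycle from the state after x; this split is not the one the pumping-lemma construction produces, and pumping y need not keep the string in L(N).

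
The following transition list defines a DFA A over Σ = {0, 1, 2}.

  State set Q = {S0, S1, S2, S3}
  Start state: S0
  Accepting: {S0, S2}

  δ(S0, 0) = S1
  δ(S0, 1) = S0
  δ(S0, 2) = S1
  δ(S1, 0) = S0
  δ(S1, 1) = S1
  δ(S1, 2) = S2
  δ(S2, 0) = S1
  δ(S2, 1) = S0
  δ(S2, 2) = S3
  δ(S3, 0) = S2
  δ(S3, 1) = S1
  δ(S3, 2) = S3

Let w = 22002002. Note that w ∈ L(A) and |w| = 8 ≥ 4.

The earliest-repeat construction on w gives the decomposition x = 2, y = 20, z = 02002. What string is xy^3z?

xy^3z = 2·20·20·20·02002 = 220202002002.
Reading y = 20 takes A from S1 back to S1, so after x·y·y·y the machine is still in S1, and z then leads to the accepting state S2. Hence 220202002002 ∈ L(A).

220202002002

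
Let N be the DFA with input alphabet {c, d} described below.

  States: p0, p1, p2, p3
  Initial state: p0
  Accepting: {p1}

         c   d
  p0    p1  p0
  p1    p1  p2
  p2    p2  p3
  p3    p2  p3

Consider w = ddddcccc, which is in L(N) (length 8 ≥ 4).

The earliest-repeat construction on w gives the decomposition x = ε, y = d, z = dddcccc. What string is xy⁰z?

dddcccc

xy⁰z = xz = ε·dddcccc = dddcccc.
Reading y = d takes N from p0 back to p0, so after x the machine is still in p0, and z then leads to the accepting state p1. Hence dddcccc ∈ L(N).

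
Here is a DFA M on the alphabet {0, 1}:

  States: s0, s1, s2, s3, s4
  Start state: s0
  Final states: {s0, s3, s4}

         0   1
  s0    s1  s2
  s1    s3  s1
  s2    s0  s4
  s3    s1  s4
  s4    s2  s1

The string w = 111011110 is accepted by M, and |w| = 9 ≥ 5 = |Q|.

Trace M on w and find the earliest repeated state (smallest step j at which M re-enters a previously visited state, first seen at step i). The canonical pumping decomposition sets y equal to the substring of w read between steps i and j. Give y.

Run of M on w = 1 1 1 0 1 1 1 1 0:
  step 0: s0  (start)
  step 1: s2  (read 1: s0→s2)
  step 2: s4  (read 1: s2→s4)
  step 3: s1  (read 1: s4→s1)
  step 4: s3  (read 0: s1→s3)
  step 5: s4  (read 1: s3→s4)   ← first repeat (s4 seen earlier)
  step 6: s1  (read 1: s4→s1)
  step 7: s1  (read 1: s1→s1)
  step 8: s1  (read 1: s1→s1)
  step 9: s3  (read 0: s1→s3)

So i = 2, j = 5, giving x = w[0:2] = 11, y = w[2:5] = 101, z = w[5:9] = 1110.
Check: |xy| = 5 ≤ 5 and |y| = 3 ≥ 1. Reading y takes M from s4 back to s4, so every xyⁱz is accepted.
With |Q| = 5, pigeonhole forces a state repeat no later than step 5; the substring read between the first and second visits to that state can be pumped.

101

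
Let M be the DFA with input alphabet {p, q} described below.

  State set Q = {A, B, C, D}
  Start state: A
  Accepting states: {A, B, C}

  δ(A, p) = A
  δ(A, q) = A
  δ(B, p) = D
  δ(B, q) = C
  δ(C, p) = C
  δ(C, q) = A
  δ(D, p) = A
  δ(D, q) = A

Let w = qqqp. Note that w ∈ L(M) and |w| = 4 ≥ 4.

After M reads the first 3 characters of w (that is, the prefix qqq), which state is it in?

A

Run of M on the first 3 characters of w = q q q:
  step 0: A  (start)
  step 1: A  (read q: A→A)
  step 2: A  (read q: A→A)
  step 3: A  (read q: A→A)

After reading 3 characters, M is in state A.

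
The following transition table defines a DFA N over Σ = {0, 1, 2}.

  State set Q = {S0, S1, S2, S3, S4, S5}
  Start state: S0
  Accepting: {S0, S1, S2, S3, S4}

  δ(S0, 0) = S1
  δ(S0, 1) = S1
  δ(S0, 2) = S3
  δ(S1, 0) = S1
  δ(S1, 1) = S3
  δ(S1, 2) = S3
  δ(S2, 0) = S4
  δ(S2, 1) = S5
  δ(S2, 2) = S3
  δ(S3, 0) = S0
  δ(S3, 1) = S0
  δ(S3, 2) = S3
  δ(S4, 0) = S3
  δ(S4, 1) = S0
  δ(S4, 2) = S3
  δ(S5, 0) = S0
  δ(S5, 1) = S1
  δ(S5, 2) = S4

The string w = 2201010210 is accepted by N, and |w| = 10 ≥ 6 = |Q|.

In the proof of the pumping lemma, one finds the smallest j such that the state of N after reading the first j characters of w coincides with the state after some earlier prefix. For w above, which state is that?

Run of N on w = 2 2 0 1 0 1 0 2 1 0:
  step 0: S0  (start)
  step 1: S3  (read 2: S0→S3)
  step 2: S3  (read 2: S3→S3)   ← first repeat (S3 seen earlier)
  step 3: S0  (read 0: S3→S0)
  step 4: S1  (read 1: S0→S1)
  step 5: S1  (read 0: S1→S1)
  step 6: S3  (read 1: S1→S3)
  step 7: S0  (read 0: S3→S0)
  step 8: S3  (read 2: S0→S3)
  step 9: S0  (read 1: S3→S0)
  step 10: S1  (read 0: S0→S1)

The earliest repeat is at step j = 2: N is in S3, which it already visited at step i = 1.
With |Q| = 6, pigeonhole forces a state repeat no later than step 6; the substring read between the first and second visits to that state can be pumped.

S3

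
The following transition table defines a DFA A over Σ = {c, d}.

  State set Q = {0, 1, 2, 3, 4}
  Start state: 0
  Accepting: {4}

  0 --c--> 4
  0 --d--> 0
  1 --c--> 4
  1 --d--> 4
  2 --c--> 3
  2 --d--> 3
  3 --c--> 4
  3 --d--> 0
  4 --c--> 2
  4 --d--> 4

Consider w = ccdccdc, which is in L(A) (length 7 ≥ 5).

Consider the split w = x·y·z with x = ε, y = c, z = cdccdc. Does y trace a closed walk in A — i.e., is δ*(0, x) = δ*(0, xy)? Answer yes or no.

Run of A on the first 1 characters of w = c:
  step 0: 0  (start)
  step 1: 4  (read c: 0→4)

After x (step 0): 0. After xy (step 1): 4.
They differ (0 ≠ 4), so y is not a cycle from the state after x; this split is not the one the pumping-lemma construction produces, and pumping y need not keep the string in L(A).

no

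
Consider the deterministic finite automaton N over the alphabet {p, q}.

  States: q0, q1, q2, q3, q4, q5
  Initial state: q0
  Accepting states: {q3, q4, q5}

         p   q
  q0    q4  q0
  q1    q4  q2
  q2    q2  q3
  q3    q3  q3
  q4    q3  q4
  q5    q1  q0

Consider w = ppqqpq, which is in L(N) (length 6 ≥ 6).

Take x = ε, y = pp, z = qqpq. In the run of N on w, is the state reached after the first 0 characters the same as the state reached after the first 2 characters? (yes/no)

State sequence: q0 -p-> q4 -p-> q3

After x (step 0): q0. After xy (step 2): q3.
They differ (q0 ≠ q3), so y is not a cycle from the state after x; this split is not the one the pumping-lemma construction produces, and pumping y need not keep the string in L(N).

no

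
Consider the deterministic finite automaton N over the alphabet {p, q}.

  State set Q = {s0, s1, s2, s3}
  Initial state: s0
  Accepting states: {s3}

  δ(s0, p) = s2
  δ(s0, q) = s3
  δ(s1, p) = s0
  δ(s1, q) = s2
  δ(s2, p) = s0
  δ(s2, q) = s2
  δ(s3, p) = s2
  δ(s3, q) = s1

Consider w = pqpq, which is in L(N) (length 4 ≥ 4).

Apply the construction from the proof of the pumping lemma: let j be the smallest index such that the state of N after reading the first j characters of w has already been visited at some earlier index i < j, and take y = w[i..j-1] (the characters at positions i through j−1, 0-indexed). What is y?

State sequence: s0 -p-> s2 -q-> s2 -p-> s0 -q-> s3
First repeat at step 2: s2 was already visited.

So i = 1, j = 2, giving x = w[0:1] = p, y = w[1:2] = q, z = w[2:4] = pq.
Check: |xy| = 2 ≤ 4 and |y| = 1 ≥ 1. Reading y takes N from s2 back to s2, so every xyⁱz is accepted.

q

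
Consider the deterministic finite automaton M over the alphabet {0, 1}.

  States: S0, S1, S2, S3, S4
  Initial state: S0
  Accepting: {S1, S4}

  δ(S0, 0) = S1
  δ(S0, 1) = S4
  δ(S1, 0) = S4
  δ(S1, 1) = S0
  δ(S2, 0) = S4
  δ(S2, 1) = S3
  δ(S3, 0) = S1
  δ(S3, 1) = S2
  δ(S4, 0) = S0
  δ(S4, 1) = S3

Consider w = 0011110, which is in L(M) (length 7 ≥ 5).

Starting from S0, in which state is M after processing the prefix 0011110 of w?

State sequence: S0 -0-> S1 -0-> S4 -1-> S3 -1-> S2 -1-> S3 -1-> S2 -0-> S4

After reading 7 characters, M is in state S4.

S4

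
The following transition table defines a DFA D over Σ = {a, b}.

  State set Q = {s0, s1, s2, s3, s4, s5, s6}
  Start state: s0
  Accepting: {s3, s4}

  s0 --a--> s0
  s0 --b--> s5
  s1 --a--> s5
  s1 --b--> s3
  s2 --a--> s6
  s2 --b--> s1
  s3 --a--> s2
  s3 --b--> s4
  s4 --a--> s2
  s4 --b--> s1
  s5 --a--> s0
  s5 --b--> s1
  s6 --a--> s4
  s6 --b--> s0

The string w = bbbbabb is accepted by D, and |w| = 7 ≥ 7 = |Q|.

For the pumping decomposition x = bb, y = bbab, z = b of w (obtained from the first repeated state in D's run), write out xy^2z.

bbbbabbbabb

xy^2z = bb·bbab·bbab·b = bbbbabbbabb.
Reading y = bbab takes D from s1 back to s1, so after x·y·y the machine is still in s1, and z then leads to the accepting state s3. Hence bbbbabbbabb ∈ L(D).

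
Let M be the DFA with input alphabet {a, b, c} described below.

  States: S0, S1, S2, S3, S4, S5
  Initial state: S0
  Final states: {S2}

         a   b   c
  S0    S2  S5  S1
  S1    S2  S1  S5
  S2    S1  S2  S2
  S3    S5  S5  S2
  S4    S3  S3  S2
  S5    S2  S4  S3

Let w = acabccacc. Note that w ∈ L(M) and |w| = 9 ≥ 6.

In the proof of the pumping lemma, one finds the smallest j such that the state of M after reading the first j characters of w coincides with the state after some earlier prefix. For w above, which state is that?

S2

State sequence: S0 -a-> S2 -c-> S2 -a-> S1 -b-> S1 -c-> S5 -c-> S3 -a-> S5 -c-> S3 -c-> S2
First repeat at step 2: S2 was already visited.

The earliest repeat is at step j = 2: M is in S2, which it already visited at step i = 1.
Pumping length from the standard proof: p = 6 (the number of states). The repeated state found above gives |xy| = j ≤ 6 and |y| = j − i ≥ 1.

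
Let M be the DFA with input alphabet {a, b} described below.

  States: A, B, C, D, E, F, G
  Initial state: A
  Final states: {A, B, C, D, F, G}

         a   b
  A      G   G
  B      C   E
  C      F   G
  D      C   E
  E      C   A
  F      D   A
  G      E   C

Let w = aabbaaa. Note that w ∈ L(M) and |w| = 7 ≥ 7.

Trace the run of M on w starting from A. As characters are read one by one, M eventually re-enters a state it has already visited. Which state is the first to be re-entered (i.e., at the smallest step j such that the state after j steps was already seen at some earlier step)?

State sequence: A -a-> G -a-> E -b-> A -b-> G -a-> E -a-> C -a-> F
First repeat at step 3: A was already visited.

The earliest repeat is at step j = 3: M is in A, which it already visited at step i = 0.
With |Q| = 7, pigeonhole forces a state repeat no later than step 7; the substring read between the first and second visits to that state can be pumped.

A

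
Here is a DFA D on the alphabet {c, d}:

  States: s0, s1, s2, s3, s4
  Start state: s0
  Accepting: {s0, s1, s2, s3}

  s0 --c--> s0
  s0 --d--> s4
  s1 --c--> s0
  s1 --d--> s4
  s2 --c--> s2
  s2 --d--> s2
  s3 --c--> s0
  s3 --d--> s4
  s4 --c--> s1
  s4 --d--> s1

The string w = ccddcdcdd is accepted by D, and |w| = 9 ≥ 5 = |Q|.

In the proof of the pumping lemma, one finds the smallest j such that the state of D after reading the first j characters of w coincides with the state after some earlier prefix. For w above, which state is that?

s0

State sequence: s0 -c-> s0 -c-> s0 -d-> s4 -d-> s1 -c-> s0 -d-> s4 -c-> s1 -d-> s4 -d-> s1
First repeat at step 1: s0 was already visited.

The earliest repeat is at step j = 1: D is in s0, which it already visited at step i = 0.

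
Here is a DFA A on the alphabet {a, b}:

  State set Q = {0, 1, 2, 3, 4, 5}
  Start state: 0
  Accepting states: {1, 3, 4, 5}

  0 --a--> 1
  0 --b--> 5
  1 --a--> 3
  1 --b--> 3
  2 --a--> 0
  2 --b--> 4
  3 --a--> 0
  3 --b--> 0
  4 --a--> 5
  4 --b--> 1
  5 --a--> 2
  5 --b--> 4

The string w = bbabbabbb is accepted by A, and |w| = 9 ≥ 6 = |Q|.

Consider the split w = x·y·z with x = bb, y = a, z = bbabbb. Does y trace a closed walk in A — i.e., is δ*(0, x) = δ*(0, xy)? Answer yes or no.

State sequence: 0 -b-> 5 -b-> 4 -a-> 5

After x (step 2): 4. After xy (step 3): 5.
They differ (4 ≠ 5), so y is not a cycle from the state after x; this split is not the one the pumping-lemma construction produces, and pumping y need not keep the string in L(A).

no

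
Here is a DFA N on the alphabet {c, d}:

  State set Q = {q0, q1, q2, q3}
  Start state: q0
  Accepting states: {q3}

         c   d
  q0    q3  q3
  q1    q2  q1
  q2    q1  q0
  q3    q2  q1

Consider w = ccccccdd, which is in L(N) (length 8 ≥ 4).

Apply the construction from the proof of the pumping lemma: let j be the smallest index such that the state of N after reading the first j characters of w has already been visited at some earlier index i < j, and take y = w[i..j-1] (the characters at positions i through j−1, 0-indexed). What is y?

cc

State sequence: q0 -c-> q3 -c-> q2 -c-> q1 -c-> q2 -c-> q1 -c-> q2 -d-> q0 -d-> q3
First repeat at step 4: q2 was already visited.

So i = 2, j = 4, giving x = w[0:2] = cc, y = w[2:4] = cc, z = w[4:8] = ccdd.
Check: |xy| = 4 ≤ 4 and |y| = 2 ≥ 1. Reading y takes N from q2 back to q2, so every xyⁱz is accepted.
Pumping length from the standard proof: p = 4 (the number of states). The repeated state found above gives |xy| = j ≤ 4 and |y| = j − i ≥ 1.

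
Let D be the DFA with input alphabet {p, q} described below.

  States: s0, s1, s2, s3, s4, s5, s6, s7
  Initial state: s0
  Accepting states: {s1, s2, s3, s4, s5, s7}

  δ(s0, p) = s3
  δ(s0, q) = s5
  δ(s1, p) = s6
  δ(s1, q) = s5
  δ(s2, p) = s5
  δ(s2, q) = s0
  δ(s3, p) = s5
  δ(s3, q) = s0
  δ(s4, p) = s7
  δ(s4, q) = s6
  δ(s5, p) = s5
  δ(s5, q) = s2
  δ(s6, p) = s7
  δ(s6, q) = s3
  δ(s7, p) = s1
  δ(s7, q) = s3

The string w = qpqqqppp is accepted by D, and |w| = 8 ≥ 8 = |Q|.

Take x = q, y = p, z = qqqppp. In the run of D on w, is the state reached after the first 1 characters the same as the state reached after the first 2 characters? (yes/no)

yes

Run of D on the first 2 characters of w = q p:
  step 0: s0  (start)
  step 1: s5  (read q: s0→s5)
  step 2: s5  (read p: s5→s5)

After x (step 1): s5. After xy (step 2): s5.
They match, so y = p drives D around a cycle from s5 back to itself; pumping y any number of times keeps D in s5 before reading z, and xyⁱz ∈ L(D) for every i ≥ 0.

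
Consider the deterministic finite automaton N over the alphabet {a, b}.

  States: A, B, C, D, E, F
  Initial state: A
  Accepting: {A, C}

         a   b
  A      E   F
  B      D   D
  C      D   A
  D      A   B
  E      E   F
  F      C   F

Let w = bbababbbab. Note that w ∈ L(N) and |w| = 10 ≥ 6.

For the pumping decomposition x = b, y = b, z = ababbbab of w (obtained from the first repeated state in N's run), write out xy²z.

xy^2z = b·b·b·ababbbab = bbbababbbab.
Reading y = b takes N from F back to F, so after x·y·y the machine is still in F, and z then leads to the accepting state A. Hence bbbababbbab ∈ L(N).

bbbababbbab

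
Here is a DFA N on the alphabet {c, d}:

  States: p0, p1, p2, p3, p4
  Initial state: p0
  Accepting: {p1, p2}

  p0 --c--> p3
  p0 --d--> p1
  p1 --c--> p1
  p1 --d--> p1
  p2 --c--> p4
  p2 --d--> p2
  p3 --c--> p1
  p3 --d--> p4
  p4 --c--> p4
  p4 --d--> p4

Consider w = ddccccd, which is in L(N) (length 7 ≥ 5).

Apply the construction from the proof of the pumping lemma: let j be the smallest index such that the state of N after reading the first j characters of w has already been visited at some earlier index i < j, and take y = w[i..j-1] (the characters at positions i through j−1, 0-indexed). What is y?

d

State sequence: p0 -d-> p1 -d-> p1 -c-> p1 -c-> p1 -c-> p1 -c-> p1 -d-> p1
First repeat at step 2: p1 was already visited.

So i = 1, j = 2, giving x = w[0:1] = d, y = w[1:2] = d, z = w[2:7] = ccccd.
Check: |xy| = 2 ≤ 5 and |y| = 1 ≥ 1. Reading y takes N from p1 back to p1, so every xyⁱz is accepted.
Since N has 5 states, any run of length ≥ 5 visits 5+1 states, so by pigeonhole some state repeats within the first 5 steps — that repeat gives the pumpable loop.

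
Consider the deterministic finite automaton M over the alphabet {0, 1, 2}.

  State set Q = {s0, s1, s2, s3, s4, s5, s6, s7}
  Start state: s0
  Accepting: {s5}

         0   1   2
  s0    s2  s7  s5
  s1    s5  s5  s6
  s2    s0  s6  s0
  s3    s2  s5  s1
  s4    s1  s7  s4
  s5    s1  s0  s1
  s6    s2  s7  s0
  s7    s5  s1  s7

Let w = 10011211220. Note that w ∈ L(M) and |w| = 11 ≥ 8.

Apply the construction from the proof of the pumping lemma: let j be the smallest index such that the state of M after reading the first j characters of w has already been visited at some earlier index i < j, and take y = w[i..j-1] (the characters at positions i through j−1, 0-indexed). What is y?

Run of M on w = 1 0 0 1 1 2 1 1 2 2 0:
  step 0: s0  (start)
  step 1: s7  (read 1: s0→s7)
  step 2: s5  (read 0: s7→s5)
  step 3: s1  (read 0: s5→s1)
  step 4: s5  (read 1: s1→s5)   ← first repeat (s5 seen earlier)
  step 5: s0  (read 1: s5→s0)
  step 6: s5  (read 2: s0→s5)
  step 7: s0  (read 1: s5→s0)
  step 8: s7  (read 1: s0→s7)
  step 9: s7  (read 2: s7→s7)
  step 10: s7  (read 2: s7→s7)
  step 11: s5  (read 0: s7→s5)

So i = 2, j = 4, giving x = w[0:2] = 10, y = w[2:4] = 01, z = w[4:11] = 1211220.
Check: |xy| = 4 ≤ 8 and |y| = 2 ≥ 1. Reading y takes M from s5 back to s5, so every xyⁱz is accepted.

01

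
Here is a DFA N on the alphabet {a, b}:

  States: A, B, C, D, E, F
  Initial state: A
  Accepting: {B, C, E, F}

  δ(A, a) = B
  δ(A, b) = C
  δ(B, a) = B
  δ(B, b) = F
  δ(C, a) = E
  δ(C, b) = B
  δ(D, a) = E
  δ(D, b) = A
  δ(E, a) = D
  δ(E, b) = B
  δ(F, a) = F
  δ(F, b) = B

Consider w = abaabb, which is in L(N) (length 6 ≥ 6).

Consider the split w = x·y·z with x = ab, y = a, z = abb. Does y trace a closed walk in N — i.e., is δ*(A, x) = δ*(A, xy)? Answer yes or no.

Run of N on the first 3 characters of w = a b a:
  step 0: A  (start)
  step 1: B  (read a: A→B)
  step 2: F  (read b: B→F)
  step 3: F  (read a: F→F)

After x (step 2): F. After xy (step 3): F.
They match, so y = a drives N around a cycle from F back to itself; pumping y any number of times keeps N in F before reading z, and xyⁱz ∈ L(N) for every i ≥ 0.

yes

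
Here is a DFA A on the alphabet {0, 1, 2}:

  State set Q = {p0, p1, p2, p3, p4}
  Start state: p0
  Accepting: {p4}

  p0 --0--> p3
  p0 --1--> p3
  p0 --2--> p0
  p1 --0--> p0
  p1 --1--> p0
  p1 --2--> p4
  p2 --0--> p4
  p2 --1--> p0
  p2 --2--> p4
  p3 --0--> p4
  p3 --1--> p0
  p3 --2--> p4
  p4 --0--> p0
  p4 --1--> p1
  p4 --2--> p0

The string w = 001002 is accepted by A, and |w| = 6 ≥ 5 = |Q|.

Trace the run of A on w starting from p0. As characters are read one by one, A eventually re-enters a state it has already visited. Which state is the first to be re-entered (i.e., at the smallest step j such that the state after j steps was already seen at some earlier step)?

State sequence: p0 -0-> p3 -0-> p4 -1-> p1 -0-> p0 -0-> p3 -2-> p4
First repeat at step 4: p0 was already visited.

The earliest repeat is at step j = 4: A is in p0, which it already visited at step i = 0.
Since A has 5 states, any run of length ≥ 5 visits 5+1 states, so by pigeonhole some state repeats within the first 5 steps — that repeat gives the pumpable loop.

p0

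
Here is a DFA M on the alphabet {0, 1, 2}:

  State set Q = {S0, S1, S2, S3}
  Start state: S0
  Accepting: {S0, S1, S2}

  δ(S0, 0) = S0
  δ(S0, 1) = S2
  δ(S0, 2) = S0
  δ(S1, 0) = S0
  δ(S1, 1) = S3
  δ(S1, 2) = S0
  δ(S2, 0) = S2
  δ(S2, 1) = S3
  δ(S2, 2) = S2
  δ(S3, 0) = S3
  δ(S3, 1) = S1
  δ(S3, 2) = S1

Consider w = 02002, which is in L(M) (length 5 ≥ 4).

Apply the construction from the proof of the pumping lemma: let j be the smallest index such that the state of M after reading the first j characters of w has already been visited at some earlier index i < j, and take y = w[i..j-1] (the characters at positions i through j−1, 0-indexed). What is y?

0

State sequence: S0 -0-> S0 -2-> S0 -0-> S0 -0-> S0 -2-> S0
First repeat at step 1: S0 was already visited.

So i = 0, j = 1, giving x = w[0:0] = ε, y = w[0:1] = 0, z = w[1:5] = 2002.
Check: |xy| = 1 ≤ 4 and |y| = 1 ≥ 1. Reading y takes M from S0 back to S0, so every xyⁱz is accepted.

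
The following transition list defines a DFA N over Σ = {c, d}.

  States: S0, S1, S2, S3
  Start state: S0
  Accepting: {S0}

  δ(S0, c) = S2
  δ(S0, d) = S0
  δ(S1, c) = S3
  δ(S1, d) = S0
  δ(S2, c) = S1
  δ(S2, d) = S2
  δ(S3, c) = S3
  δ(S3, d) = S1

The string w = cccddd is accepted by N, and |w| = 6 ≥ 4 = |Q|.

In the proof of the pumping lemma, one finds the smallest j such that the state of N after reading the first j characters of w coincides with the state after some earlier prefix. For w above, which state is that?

Run of N on w = c c c d d d:
  step 0: S0  (start)
  step 1: S2  (read c: S0→S2)
  step 2: S1  (read c: S2→S1)
  step 3: S3  (read c: S1→S3)
  step 4: S1  (read d: S3→S1)   ← first repeat (S1 seen earlier)
  step 5: S0  (read d: S1→S0)
  step 6: S0  (read d: S0→S0)

The earliest repeat is at step j = 4: N is in S1, which it already visited at step i = 2.
With |Q| = 4, pigeonhole forces a state repeat no later than step 4; the substring read between the first and second visits to that state can be pumped.

S1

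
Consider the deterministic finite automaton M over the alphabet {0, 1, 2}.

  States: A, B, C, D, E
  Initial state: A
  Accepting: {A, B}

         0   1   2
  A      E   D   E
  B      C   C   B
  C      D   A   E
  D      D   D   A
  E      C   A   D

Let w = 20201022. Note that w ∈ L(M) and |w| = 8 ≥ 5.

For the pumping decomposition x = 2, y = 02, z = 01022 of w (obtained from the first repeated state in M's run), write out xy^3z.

202020201022

xy^3z = 2·02·02·02·01022 = 202020201022.
Reading y = 02 takes M from E back to E, so after x·y·y·y the machine is still in E, and z then leads to the accepting state A. Hence 202020201022 ∈ L(M).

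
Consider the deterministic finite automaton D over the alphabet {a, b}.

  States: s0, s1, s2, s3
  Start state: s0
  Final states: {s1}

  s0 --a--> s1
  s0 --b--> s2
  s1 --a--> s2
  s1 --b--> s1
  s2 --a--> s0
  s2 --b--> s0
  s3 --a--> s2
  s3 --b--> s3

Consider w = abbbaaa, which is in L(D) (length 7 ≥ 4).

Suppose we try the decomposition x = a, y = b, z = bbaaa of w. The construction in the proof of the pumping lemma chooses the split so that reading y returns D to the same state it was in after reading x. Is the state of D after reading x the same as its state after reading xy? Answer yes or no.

yes

State sequence: s0 -a-> s1 -b-> s1

After x (step 1): s1. After xy (step 2): s1.
They match, so y = b drives D around a cycle from s1 back to itself; pumping y any number of times keeps D in s1 before reading z, and xyⁱz ∈ L(D) for every i ≥ 0.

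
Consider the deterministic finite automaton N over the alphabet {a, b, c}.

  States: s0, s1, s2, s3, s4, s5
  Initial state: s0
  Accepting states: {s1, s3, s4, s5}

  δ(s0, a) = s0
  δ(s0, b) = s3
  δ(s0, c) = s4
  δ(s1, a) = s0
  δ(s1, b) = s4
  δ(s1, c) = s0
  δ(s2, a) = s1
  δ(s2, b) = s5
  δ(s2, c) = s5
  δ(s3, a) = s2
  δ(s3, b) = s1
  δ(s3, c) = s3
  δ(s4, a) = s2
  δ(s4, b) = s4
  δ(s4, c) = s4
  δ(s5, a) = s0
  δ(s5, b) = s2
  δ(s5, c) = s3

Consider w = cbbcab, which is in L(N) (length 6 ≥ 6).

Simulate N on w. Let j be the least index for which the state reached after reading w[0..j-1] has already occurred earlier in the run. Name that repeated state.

s4

Run of N on w = c b b c a b:
  step 0: s0  (start)
  step 1: s4  (read c: s0→s4)
  step 2: s4  (read b: s4→s4)   ← first repeat (s4 seen earlier)
  step 3: s4  (read b: s4→s4)
  step 4: s4  (read c: s4→s4)
  step 5: s2  (read a: s4→s2)
  step 6: s5  (read b: s2→s5)

The earliest repeat is at step j = 2: N is in s4, which it already visited at step i = 1.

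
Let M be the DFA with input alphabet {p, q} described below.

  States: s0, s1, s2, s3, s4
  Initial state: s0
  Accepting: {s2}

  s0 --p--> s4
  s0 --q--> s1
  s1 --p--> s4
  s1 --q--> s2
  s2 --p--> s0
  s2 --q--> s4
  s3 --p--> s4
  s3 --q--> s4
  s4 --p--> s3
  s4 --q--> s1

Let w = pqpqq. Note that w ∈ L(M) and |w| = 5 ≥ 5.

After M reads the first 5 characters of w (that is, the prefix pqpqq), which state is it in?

State sequence: s0 -p-> s4 -q-> s1 -p-> s4 -q-> s1 -q-> s2

After reading 5 characters, M is in state s2.

s2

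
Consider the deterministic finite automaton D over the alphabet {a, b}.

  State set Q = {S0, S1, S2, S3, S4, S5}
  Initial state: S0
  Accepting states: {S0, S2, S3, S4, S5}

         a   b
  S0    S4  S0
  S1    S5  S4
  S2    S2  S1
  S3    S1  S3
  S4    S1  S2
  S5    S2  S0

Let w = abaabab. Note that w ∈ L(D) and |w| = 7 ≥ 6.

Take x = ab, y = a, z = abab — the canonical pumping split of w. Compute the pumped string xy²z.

xy^2z = ab·a·a·abab = abaaabab.
Reading y = a takes D from S2 back to S2, so after x·y·y the machine is still in S2, and z then leads to the accepting state S0. Hence abaaabab ∈ L(D).

abaaabab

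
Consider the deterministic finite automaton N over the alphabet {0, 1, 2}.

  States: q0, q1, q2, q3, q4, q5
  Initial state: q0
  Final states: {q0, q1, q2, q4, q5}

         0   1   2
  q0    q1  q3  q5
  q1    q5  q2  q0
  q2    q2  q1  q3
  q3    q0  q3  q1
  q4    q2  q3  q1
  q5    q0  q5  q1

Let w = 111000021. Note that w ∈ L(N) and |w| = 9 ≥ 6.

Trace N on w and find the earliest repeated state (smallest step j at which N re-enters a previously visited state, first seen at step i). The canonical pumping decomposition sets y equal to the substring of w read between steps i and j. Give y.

Run of N on w = 1 1 1 0 0 0 0 2 1:
  step 0: q0  (start)
  step 1: q3  (read 1: q0→q3)
  step 2: q3  (read 1: q3→q3)   ← first repeat (q3 seen earlier)
  step 3: q3  (read 1: q3→q3)
  step 4: q0  (read 0: q3→q0)
  step 5: q1  (read 0: q0→q1)
  step 6: q5  (read 0: q1→q5)
  step 7: q0  (read 0: q5→q0)
  step 8: q5  (read 2: q0→q5)
  step 9: q5  (read 1: q5→q5)

So i = 1, j = 2, giving x = w[0:1] = 1, y = w[1:2] = 1, z = w[2:9] = 1000021.
Check: |xy| = 2 ≤ 6 and |y| = 1 ≥ 1. Reading y takes N from q3 back to q3, so every xyⁱz is accepted.
Pumping length from the standard proof: p = 6 (the number of states). The repeated state found above gives |xy| = j ≤ 6 and |y| = j − i ≥ 1.

1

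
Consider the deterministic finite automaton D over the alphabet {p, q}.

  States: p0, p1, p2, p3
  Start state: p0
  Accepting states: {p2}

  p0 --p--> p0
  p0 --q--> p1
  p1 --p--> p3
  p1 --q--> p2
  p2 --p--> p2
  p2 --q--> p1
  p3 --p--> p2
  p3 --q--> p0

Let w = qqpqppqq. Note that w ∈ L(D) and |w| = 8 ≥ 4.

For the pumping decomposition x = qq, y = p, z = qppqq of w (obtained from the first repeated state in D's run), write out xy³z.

xy^3z = qq·p·p·p·qppqq = qqpppqppqq.
Reading y = p takes D from p2 back to p2, so after x·y·y·y the machine is still in p2, and z then leads to the accepting state p2. Hence qqpppqppqq ∈ L(D).

qqpppqppqq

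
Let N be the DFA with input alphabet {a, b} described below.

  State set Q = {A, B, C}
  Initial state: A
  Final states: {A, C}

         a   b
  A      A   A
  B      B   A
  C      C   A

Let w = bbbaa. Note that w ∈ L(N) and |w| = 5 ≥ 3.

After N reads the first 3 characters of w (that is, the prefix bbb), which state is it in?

State sequence: A -b-> A -b-> A -b-> A

After reading 3 characters, N is in state A.

A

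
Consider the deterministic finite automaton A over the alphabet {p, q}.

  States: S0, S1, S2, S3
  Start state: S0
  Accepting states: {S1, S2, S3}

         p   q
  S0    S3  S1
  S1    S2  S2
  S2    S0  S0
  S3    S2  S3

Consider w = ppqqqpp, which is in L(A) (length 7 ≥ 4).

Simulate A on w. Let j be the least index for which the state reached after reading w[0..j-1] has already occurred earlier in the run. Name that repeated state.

S0

Run of A on w = p p q q q p p:
  step 0: S0  (start)
  step 1: S3  (read p: S0→S3)
  step 2: S2  (read p: S3→S2)
  step 3: S0  (read q: S2→S0)   ← first repeat (S0 seen earlier)
  step 4: S1  (read q: S0→S1)
  step 5: S2  (read q: S1→S2)
  step 6: S0  (read p: S2→S0)
  step 7: S3  (read p: S0→S3)

The earliest repeat is at step j = 3: A is in S0, which it already visited at step i = 0.
Since A has 4 states, any run of length ≥ 4 visits 4+1 states, so by pigeonhole some state repeats within the first 4 steps — that repeat gives the pumpable loop.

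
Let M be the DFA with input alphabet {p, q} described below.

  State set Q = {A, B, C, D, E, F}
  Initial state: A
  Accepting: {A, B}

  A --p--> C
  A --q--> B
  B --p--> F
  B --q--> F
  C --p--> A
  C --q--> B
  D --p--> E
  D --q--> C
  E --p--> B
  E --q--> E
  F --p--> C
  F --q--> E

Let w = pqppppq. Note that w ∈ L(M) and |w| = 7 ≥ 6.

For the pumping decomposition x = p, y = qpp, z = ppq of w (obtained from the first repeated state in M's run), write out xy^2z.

pqppqppppq

xy^2z = p·qpp·qpp·ppq = pqppqppppq.
Reading y = qpp takes M from C back to C, so after x·y·y the machine is still in C, and z then leads to the accepting state B. Hence pqppqppppq ∈ L(M).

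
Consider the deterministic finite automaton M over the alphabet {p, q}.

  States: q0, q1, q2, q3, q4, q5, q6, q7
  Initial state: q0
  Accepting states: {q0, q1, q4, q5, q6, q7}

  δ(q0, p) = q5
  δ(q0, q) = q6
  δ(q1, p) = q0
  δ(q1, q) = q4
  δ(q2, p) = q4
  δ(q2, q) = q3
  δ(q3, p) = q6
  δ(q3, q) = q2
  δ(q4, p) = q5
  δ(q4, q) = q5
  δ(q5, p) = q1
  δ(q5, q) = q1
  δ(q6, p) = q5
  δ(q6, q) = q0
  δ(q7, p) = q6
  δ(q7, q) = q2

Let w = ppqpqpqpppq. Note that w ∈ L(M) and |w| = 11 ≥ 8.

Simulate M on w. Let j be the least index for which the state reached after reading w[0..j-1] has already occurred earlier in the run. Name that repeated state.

State sequence: q0 -p-> q5 -p-> q1 -q-> q4 -p-> q5 -q-> q1 -p-> q0 -q-> q6 -p-> q5 -p-> q1 -p-> q0 -q-> q6
First repeat at step 4: q5 was already visited.

The earliest repeat is at step j = 4: M is in q5, which it already visited at step i = 1.
Since M has 8 states, any run of length ≥ 8 visits 8+1 states, so by pigeonhole some state repeats within the first 8 steps — that repeat gives the pumpable loop.

q5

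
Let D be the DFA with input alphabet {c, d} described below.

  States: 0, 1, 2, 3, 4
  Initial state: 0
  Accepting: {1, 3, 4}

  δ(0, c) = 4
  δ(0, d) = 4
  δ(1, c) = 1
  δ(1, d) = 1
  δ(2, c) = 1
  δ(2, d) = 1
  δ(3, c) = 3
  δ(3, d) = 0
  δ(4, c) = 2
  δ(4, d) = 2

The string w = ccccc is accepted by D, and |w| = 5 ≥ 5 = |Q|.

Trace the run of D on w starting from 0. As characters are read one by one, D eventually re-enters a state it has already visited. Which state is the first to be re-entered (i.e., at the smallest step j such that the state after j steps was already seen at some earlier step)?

1

Run of D on w = c c c c c:
  step 0: 0  (start)
  step 1: 4  (read c: 0→4)
  step 2: 2  (read c: 4→2)
  step 3: 1  (read c: 2→1)
  step 4: 1  (read c: 1→1)   ← first repeat (1 seen earlier)
  step 5: 1  (read c: 1→1)

The earliest repeat is at step j = 4: D is in 1, which it already visited at step i = 3.
Pumping length from the standard proof: p = 5 (the number of states). The repeated state found above gives |xy| = j ≤ 5 and |y| = j − i ≥ 1.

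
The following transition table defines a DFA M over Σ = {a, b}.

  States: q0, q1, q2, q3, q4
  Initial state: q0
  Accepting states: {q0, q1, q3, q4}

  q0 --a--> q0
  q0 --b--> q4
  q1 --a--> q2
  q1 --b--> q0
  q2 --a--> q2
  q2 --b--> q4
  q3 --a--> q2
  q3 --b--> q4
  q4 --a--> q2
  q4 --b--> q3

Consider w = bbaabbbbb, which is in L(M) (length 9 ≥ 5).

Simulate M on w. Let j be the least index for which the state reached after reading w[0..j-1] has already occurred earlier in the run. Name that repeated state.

q2

State sequence: q0 -b-> q4 -b-> q3 -a-> q2 -a-> q2 -b-> q4 -b-> q3 -b-> q4 -b-> q3 -b-> q4
First repeat at step 4: q2 was already visited.

The earliest repeat is at step j = 4: M is in q2, which it already visited at step i = 3.
The DFA has 5 states, so the proof of the pumping lemma guarantees a repeated state among the first 5+1 visited; the segment between the two visits is the pumpable y.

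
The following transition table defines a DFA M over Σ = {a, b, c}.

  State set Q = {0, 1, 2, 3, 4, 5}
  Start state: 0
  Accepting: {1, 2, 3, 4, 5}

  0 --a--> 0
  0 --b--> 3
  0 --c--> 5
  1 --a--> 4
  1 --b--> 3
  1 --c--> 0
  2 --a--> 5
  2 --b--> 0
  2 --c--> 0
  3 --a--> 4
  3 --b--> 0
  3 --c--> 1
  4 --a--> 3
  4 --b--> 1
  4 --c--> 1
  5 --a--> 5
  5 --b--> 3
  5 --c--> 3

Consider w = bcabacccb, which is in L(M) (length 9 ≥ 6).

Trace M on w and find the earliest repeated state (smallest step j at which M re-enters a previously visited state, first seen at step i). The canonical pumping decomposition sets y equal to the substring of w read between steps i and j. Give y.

ab

State sequence: 0 -b-> 3 -c-> 1 -a-> 4 -b-> 1 -a-> 4 -c-> 1 -c-> 0 -c-> 5 -b-> 3
First repeat at step 4: 1 was already visited.

So i = 2, j = 4, giving x = w[0:2] = bc, y = w[2:4] = ab, z = w[4:9] = acccb.
Check: |xy| = 4 ≤ 6 and |y| = 2 ≥ 1. Reading y takes M from 1 back to 1, so every xyⁱz is accepted.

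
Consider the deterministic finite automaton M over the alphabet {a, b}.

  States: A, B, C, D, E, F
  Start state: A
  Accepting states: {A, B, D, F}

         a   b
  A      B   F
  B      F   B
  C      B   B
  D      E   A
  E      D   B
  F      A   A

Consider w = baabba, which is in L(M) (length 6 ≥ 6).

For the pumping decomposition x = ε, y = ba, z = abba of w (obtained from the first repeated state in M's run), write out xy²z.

xy^2z = ε·ba·ba·abba = babaabba.
Reading y = ba takes M from A back to A, so after x·y·y the machine is still in A, and z then leads to the accepting state F. Hence babaabba ∈ L(M).

babaabba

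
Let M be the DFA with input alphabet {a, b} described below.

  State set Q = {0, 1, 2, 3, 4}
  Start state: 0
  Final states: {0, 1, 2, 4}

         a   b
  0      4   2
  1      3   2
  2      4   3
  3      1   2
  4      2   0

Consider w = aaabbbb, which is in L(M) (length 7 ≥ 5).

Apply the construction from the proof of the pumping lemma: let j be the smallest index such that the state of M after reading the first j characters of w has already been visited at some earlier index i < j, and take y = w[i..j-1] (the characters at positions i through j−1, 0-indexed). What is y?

State sequence: 0 -a-> 4 -a-> 2 -a-> 4 -b-> 0 -b-> 2 -b-> 3 -b-> 2
First repeat at step 3: 4 was already visited.

So i = 1, j = 3, giving x = w[0:1] = a, y = w[1:3] = aa, z = w[3:7] = bbbb.
Check: |xy| = 3 ≤ 5 and |y| = 2 ≥ 1. Reading y takes M from 4 back to 4, so every xyⁱz is accepted.

aa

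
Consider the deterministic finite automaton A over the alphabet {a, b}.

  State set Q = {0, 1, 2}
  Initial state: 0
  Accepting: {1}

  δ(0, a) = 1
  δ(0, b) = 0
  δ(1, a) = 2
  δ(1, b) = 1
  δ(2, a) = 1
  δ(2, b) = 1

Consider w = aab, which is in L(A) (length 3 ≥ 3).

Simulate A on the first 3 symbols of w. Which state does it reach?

Run of A on the first 3 characters of w = a a b:
  step 0: 0  (start)
  step 1: 1  (read a: 0→1)
  step 2: 2  (read a: 1→2)
  step 3: 1  (read b: 2→1)

After reading 3 characters, A is in state 1.

1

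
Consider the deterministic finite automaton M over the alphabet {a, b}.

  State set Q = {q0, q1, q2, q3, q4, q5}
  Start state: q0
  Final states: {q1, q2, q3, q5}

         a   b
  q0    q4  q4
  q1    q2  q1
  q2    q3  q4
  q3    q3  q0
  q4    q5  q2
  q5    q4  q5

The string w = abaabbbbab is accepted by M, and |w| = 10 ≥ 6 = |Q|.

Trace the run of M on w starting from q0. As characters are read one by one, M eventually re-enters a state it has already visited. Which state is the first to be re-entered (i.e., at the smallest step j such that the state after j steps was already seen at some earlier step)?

q3

Run of M on w = a b a a b b b b a b:
  step 0: q0  (start)
  step 1: q4  (read a: q0→q4)
  step 2: q2  (read b: q4→q2)
  step 3: q3  (read a: q2→q3)
  step 4: q3  (read a: q3→q3)   ← first repeat (q3 seen earlier)
  step 5: q0  (read b: q3→q0)
  step 6: q4  (read b: q0→q4)
  step 7: q2  (read b: q4→q2)
  step 8: q4  (read b: q2→q4)
  step 9: q5  (read a: q4→q5)
  step 10: q5  (read b: q5→q5)

The earliest repeat is at step j = 4: M is in q3, which it already visited at step i = 3.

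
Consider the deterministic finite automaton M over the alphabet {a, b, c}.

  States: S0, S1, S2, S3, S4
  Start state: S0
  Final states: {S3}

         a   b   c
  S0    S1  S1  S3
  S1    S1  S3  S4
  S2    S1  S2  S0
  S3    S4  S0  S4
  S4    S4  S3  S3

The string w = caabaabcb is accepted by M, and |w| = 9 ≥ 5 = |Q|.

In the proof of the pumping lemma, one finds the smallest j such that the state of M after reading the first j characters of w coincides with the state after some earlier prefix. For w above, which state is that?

S4

Run of M on w = c a a b a a b c b:
  step 0: S0  (start)
  step 1: S3  (read c: S0→S3)
  step 2: S4  (read a: S3→S4)
  step 3: S4  (read a: S4→S4)   ← first repeat (S4 seen earlier)
  step 4: S3  (read b: S4→S3)
  step 5: S4  (read a: S3→S4)
  step 6: S4  (read a: S4→S4)
  step 7: S3  (read b: S4→S3)
  step 8: S4  (read c: S3→S4)
  step 9: S3  (read b: S4→S3)

The earliest repeat is at step j = 3: M is in S4, which it already visited at step i = 2.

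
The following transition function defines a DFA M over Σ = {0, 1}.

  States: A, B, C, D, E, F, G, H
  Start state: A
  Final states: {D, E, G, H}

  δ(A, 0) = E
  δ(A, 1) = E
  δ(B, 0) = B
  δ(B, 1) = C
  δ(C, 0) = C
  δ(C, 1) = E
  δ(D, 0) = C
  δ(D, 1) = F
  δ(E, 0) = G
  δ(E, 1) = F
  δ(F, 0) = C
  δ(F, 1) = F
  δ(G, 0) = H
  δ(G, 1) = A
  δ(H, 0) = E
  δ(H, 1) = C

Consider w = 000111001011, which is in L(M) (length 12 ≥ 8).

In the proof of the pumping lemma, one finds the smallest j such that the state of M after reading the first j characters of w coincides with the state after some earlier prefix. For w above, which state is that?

State sequence: A -0-> E -0-> G -0-> H -1-> C -1-> E -1-> F -0-> C -0-> C -1-> E -0-> G -1-> A -1-> E
First repeat at step 5: E was already visited.

The earliest repeat is at step j = 5: M is in E, which it already visited at step i = 1.
Since M has 8 states, any run of length ≥ 8 visits 8+1 states, so by pigeonhole some state repeats within the first 8 steps — that repeat gives the pumpable loop.

E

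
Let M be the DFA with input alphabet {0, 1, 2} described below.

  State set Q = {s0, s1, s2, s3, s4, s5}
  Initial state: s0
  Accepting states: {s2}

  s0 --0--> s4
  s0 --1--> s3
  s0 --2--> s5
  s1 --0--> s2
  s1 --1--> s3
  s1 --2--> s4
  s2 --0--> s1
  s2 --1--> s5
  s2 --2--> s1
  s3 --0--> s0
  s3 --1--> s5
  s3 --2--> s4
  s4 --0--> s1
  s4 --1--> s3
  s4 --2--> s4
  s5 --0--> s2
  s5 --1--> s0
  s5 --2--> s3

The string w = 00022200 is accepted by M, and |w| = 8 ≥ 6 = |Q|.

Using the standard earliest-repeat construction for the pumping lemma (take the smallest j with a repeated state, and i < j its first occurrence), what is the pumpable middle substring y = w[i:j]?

02

Run of M on w = 0 0 0 2 2 2 0 0:
  step 0: s0  (start)
  step 1: s4  (read 0: s0→s4)
  step 2: s1  (read 0: s4→s1)
  step 3: s2  (read 0: s1→s2)
  step 4: s1  (read 2: s2→s1)   ← first repeat (s1 seen earlier)
  step 5: s4  (read 2: s1→s4)
  step 6: s4  (read 2: s4→s4)
  step 7: s1  (read 0: s4→s1)
  step 8: s2  (read 0: s1→s2)

So i = 2, j = 4, giving x = w[0:2] = 00, y = w[2:4] = 02, z = w[4:8] = 2200.
Check: |xy| = 4 ≤ 6 and |y| = 2 ≥ 1. Reading y takes M from s1 back to s1, so every xyⁱz is accepted.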